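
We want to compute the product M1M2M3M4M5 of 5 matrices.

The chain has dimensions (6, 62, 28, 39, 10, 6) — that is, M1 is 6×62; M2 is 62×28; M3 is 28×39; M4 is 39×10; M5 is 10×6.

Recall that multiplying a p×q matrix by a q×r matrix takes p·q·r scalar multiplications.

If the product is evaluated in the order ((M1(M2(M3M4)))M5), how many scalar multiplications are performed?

(M3M4): 28×39 by 39×10 → 28×10, cost 28·39·10 = 10920
(M2(M3M4)): 62×28 by 28×10 → 62×10, cost 62·28·10 = 17360; cumulative 28280
(M1(M2(M3M4))): 6×62 by 62×10 → 6×10, cost 6·62·10 = 3720; cumulative 32000
((M1(M2(M3M4)))M5): 6×10 by 10×6 → 6×6, cost 6·10·6 = 360; cumulative 32360
Total: 32360 scalar multiplications.

32360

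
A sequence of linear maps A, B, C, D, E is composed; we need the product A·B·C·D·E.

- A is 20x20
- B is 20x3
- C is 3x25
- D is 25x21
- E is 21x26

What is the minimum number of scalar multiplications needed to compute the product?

5973

Adjacent pairs: AB = 20·20·3 = 1200; BC = 20·3·25 = 1500; CD = 3·25·21 = 1575; DE = 25·21·26 = 13650.
Length 3: A..C: k=1: 0+1500+20·20·25=11500; k=2: 1200+0+20·3·25=2700 → min 2700 | B..D: k=2: 0+1575+20·3·21=2835; k=3: 1500+0+20·25·21=12000 → min 2835 | C..E: k=3: 0+13650+3·25·26=15600; k=4: 1575+0+3·21·26=3213 → min 3213.
Length 4: A..D: k=1: 0+2835+20·20·21=11235; k=2: 1200+1575+20·3·21=4035; k=3: 2700+0+20·25·21=13200 → min 4035 | B..E: k=2: 0+3213+20·3·26=4773; k=3: 1500+13650+20·25·26=28150; k=4: 2835+0+20·21·26=13755 → min 4773.
Length 5: A..E: k=1: 0+4773+20·20·26=15173; k=2: 1200+3213+20·3·26=5973; k=3: 2700+13650+20·25·26=29350; k=4: 4035+0+20·21·26=14955 → min 5973.
Optimal order: ((A·B)·((C·D)·E)) with cost 5973.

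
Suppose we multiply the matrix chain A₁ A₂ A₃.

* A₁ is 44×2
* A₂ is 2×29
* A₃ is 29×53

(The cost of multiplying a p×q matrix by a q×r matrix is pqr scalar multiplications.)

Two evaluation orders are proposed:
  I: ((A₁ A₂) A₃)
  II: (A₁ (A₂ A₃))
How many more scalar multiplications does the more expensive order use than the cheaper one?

Order I = ((A₁ A₂) A₃): (A₁ A₂): 44×2 by 2×29 → 44×29, cost 44·2·29 = 2552; ((A₁ A₂) A₃): 44×29 by 29×53 → 44×53, cost 44·29·53 = 67628; cumulative 70180. Total 70180.
Order II = (A₁ (A₂ A₃)): (A₂ A₃): 2×29 by 29×53 → 2×53, cost 2·29·53 = 3074; (A₁ (A₂ A₃)): 44×2 by 2×53 → 44×53, cost 44·2·53 = 4664; cumulative 7738. Total 7738.
Difference: |70180 − 7738| = 62442.

62442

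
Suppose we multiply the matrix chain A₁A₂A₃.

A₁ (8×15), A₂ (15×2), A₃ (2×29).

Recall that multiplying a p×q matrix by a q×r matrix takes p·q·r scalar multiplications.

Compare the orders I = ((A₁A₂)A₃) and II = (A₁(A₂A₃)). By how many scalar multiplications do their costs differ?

Order I = ((A₁A₂)A₃): (A₁A₂): 8×15 by 15×2 → 8×2, cost 8·15·2 = 240; ((A₁A₂)A₃): 8×2 by 2×29 → 8×29, cost 8·2·29 = 464; cumulative 704. Total 704.
Order II = (A₁(A₂A₃)): (A₂A₃): 15×2 by 2×29 → 15×29, cost 15·2·29 = 870; (A₁(A₂A₃)): 8×15 by 15×29 → 8×29, cost 8·15·29 = 3480; cumulative 4350. Total 4350.
Difference: |704 − 4350| = 3646.

3646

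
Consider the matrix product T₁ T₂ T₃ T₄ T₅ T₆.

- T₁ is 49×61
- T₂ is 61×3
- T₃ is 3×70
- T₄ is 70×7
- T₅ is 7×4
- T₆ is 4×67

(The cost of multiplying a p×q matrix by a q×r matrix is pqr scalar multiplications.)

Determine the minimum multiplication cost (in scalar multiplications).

Adjacent pairs: T₁T₂ = 49·61·3 = 8967; T₂T₃ = 61·3·70 = 12810; T₃T₄ = 3·70·7 = 1470; T₄T₅ = 70·7·4 = 1960; T₅T₆ = 7·4·67 = 1876.
Length 3: T₁..T₃: k=1: 0+12810+49·61·70=222040; k=2: 8967+0+49·3·70=19257 → min 19257 | T₂..T₄: k=2: 0+1470+61·3·7=2751; k=3: 12810+0+61·70·7=42700 → min 2751 | T₃..T₅: k=3: 0+1960+3·70·4=2800; k=4: 1470+0+3·7·4=1554 → min 1554 | T₄..T₆: k=4: 0+1876+70·7·67=34706; k=5: 1960+0+70·4·67=20720 → min 20720.
Length 4: T₁..T₄: k=1: 0+2751+49·61·7=23674; k=2: 8967+1470+49·3·7=11466; k=3: 19257+0+49·70·7=43267 → min 11466 | T₂..T₅: k=2: 0+1554+61·3·4=2286; k=3: 12810+1960+61·70·4=31850; k=4: 2751+0+61·7·4=4459 → min 2286 | T₃..T₆: k=3: 0+20720+3·70·67=34790; k=4: 1470+1876+3·7·67=4753; k=5: 1554+0+3·4·67=2358 → min 2358.
Length 5: T₁..T₅: k=1: 0+2286+49·61·4=14242; k=2: 8967+1554+49·3·4=11109; k=3: 19257+1960+49·70·4=34937; k=4: 11466+0+49·7·4=12838 → min 11109 | T₂..T₆: k=2: 0+2358+61·3·67=14619; k=3: 12810+20720+61·70·67=319620; k=4: 2751+1876+61·7·67=33236; k=5: 2286+0+61·4·67=18634 → min 14619.
Length 6: T₁..T₆: k=1: 0+14619+49·61·67=214882; k=2: 8967+2358+49·3·67=21174; k=3: 19257+20720+49·70·67=269787; k=4: 11466+1876+49·7·67=36323; k=5: 11109+0+49·4·67=24241 → min 21174.
Optimal order: ((T₁ T₂) (((T₃ T₄) T₅) T₆)) with cost 21174.

21174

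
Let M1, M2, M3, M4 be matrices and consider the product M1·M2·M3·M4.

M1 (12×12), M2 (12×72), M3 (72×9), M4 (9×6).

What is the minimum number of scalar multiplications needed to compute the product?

9288

Adjacent pairs: M1M2 = 12·12·72 = 10368; M2M3 = 12·72·9 = 7776; M3M4 = 72·9·6 = 3888.
Length 3: M1..M3: k=1: 0+7776+12·12·9=9072; k=2: 10368+0+12·72·9=18144 → min 9072 | M2..M4: k=2: 0+3888+12·72·6=9072; k=3: 7776+0+12·9·6=8424 → min 8424.
Length 4: M1..M4: k=1: 0+8424+12·12·6=9288; k=2: 10368+3888+12·72·6=19440; k=3: 9072+0+12·9·6=9720 → min 9288.
Optimal order: (M1·((M2·M3)·M4)) with cost 9288.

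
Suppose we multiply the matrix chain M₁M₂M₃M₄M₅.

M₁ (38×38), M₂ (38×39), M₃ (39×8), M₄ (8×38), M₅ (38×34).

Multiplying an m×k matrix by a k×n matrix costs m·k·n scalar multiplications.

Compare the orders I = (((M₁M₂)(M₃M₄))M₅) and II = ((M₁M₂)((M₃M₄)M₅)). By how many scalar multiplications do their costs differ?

Order I = (((M₁M₂)(M₃M₄))M₅): (M₁M₂): 38×38 by 38×39 → 38×39, cost 38·38·39 = 56316; (M₃M₄): 39×8 by 8×38 → 39×38, cost 39·8·38 = 11856; ((M₁M₂)(M₃M₄)): 38×39 by 39×38 → 38×38, cost 38·39·38 = 56316; cumulative 124488; (((M₁M₂)(M₃M₄))M₅): 38×38 by 38×34 → 38×34, cost 38·38·34 = 49096; cumulative 173584. Total 173584.
Order II = ((M₁M₂)((M₃M₄)M₅)): (M₁M₂): 38×38 by 38×39 → 38×39, cost 38·38·39 = 56316; (M₃M₄): 39×8 by 8×38 → 39×38, cost 39·8·38 = 11856; ((M₃M₄)M₅): 39×38 by 38×34 → 39×34, cost 39·38·34 = 50388; cumulative 62244; ((M₁M₂)((M₃M₄)M₅)): 38×39 by 39×34 → 38×34, cost 38·39·34 = 50388; cumulative 168948. Total 168948.
Difference: |173584 − 168948| = 4636.

4636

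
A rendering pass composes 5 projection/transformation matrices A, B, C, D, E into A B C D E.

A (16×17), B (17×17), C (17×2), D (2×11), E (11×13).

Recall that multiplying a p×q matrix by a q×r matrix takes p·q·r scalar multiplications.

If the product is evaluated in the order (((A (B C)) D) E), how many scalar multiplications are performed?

(B C): 17×17 by 17×2 → 17×2, cost 17·17·2 = 578
(A (B C)): 16×17 by 17×2 → 16×2, cost 16·17·2 = 544; cumulative 1122
((A (B C)) D): 16×2 by 2×11 → 16×11, cost 16·2·11 = 352; cumulative 1474
(((A (B C)) D) E): 16×11 by 11×13 → 16×13, cost 16·11·13 = 2288; cumulative 3762
Total: 3762 scalar multiplications.

3762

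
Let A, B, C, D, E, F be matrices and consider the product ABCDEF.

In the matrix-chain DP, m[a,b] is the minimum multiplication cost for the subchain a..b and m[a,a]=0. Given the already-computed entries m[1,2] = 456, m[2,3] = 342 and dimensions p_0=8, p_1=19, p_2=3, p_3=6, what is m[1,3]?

m[1,3] = min over k∈[1,2] of m[1,k]+m[k+1,3]+p_{0}·p_k·p_{3}.
k=1: 0 + 342 + 8·19·6 = 1254; k=2: 456 + 0 + 8·3·6 = 600.
Minimum: 600 at k=2.

600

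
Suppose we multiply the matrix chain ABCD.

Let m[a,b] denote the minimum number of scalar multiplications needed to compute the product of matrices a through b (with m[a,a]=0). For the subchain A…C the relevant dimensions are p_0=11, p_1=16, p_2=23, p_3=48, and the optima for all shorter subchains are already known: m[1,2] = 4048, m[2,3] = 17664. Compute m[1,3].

m[1,3] = min over k∈[1,2] of m[1,k]+m[k+1,3]+p_{0}·p_k·p_{3}.
k=1: 0 + 17664 + 11·16·48 = 26112; k=2: 4048 + 0 + 11·23·48 = 16192.
Minimum: 16192 at k=2.

16192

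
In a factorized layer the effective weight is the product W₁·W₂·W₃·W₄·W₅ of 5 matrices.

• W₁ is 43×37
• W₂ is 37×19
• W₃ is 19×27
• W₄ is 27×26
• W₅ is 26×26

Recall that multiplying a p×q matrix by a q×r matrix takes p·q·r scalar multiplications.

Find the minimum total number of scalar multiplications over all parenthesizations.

77653

Adjacent pairs: W₁W₂ = 43·37·19 = 30229; W₂W₃ = 37·19·27 = 18981; W₃W₄ = 19·27·26 = 13338; W₄W₅ = 27·26·26 = 18252.
Length 3: W₁..W₃: k=1: 0+18981+43·37·27=61938; k=2: 30229+0+43·19·27=52288 → min 52288 | W₂..W₄: k=2: 0+13338+37·19·26=31616; k=3: 18981+0+37·27·26=44955 → min 31616 | W₃..W₅: k=3: 0+18252+19·27·26=31590; k=4: 13338+0+19·26·26=26182 → min 26182.
Length 4: W₁..W₄: k=1: 0+31616+43·37·26=72982; k=2: 30229+13338+43·19·26=64809; k=3: 52288+0+43·27·26=82474 → min 64809 | W₂..W₅: k=2: 0+26182+37·19·26=44460; k=3: 18981+18252+37·27·26=63207; k=4: 31616+0+37·26·26=56628 → min 44460.
Length 5: W₁..W₅: k=1: 0+44460+43·37·26=85826; k=2: 30229+26182+43·19·26=77653; k=3: 52288+18252+43·27·26=100726; k=4: 64809+0+43·26·26=93877 → min 77653.
Optimal order: ((W₁·W₂)·((W₃·W₄)·W₅)) with cost 77653.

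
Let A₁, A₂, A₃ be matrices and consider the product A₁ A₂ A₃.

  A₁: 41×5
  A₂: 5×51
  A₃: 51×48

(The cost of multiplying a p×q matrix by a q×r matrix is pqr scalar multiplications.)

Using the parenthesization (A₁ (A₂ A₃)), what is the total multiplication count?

(A₂ A₃): 5×51 by 51×48 → 5×48, cost 5·51·48 = 12240
(A₁ (A₂ A₃)): 41×5 by 5×48 → 41×48, cost 41·5·48 = 9840; cumulative 22080
Total: 22080 scalar multiplications.

22080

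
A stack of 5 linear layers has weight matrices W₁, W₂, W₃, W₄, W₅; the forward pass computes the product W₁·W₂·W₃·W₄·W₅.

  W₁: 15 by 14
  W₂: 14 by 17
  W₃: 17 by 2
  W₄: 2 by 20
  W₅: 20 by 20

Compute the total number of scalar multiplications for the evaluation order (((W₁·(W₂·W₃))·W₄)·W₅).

(W₂·W₃): 14×17 by 17×2 → 14×2, cost 14·17·2 = 476
(W₁·(W₂·W₃)): 15×14 by 14×2 → 15×2, cost 15·14·2 = 420; cumulative 896
((W₁·(W₂·W₃))·W₄): 15×2 by 2×20 → 15×20, cost 15·2·20 = 600; cumulative 1496
(((W₁·(W₂·W₃))·W₄)·W₅): 15×20 by 20×20 → 15×20, cost 15·20·20 = 6000; cumulative 7496
Total: 7496 scalar multiplications.

7496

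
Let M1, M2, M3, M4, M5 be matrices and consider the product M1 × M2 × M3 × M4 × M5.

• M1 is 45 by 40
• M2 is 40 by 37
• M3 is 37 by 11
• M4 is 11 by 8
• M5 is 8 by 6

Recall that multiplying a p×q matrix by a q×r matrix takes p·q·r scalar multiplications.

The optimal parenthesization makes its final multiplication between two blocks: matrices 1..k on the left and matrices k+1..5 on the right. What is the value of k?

Adjacent pairs: M1M2 = 45·40·37 = 66600; M2M3 = 40·37·11 = 16280; M3M4 = 37·11·8 = 3256; M4M5 = 11·8·6 = 528.
Length 3: M1..M3: k=1: 0+16280+45·40·11=36080; k=2: 66600+0+45·37·11=84915 → min 36080 | M2..M4: k=2: 0+3256+40·37·8=15096; k=3: 16280+0+40·11·8=19800 → min 15096 | M3..M5: k=3: 0+528+37·11·6=2970; k=4: 3256+0+37·8·6=5032 → min 2970.
Length 4: M1..M4: k=1: 0+15096+45·40·8=29496; k=2: 66600+3256+45·37·8=83176; k=3: 36080+0+45·11·8=40040 → min 29496 | M2..M5: k=2: 0+2970+40·37·6=11850; k=3: 16280+528+40·11·6=19448; k=4: 15096+0+40·8·6=17016 → min 11850.
Top-level splits: k=1: (M1..M1)·(M2..M5) → 0+11850+45·40·6 = 22650; k=2: (M1..M2)·(M3..M5) → 66600+2970+45·37·6 = 79560; k=3: (M1..M3)·(M4..M5) → 36080+528+45·11·6 = 39578; k=4: (M1..M4)·(M5..M5) → 29496+0+45·8·6 = 31656.
Best split is after M1, i.e. k = 1.

1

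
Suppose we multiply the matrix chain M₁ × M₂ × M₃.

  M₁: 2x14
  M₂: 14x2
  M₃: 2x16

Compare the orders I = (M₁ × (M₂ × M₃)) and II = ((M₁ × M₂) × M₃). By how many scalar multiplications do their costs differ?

Order I = (M₁ × (M₂ × M₃)): (M₂ × M₃): 14×2 by 2×16 → 14×16, cost 14·2·16 = 448; (M₁ × (M₂ × M₃)): 2×14 by 14×16 → 2×16, cost 2·14·16 = 448; cumulative 896. Total 896.
Order II = ((M₁ × M₂) × M₃): (M₁ × M₂): 2×14 by 14×2 → 2×2, cost 2·14·2 = 56; ((M₁ × M₂) × M₃): 2×2 by 2×16 → 2×16, cost 2·2·16 = 64; cumulative 120. Total 120.
Difference: |896 − 120| = 776.

776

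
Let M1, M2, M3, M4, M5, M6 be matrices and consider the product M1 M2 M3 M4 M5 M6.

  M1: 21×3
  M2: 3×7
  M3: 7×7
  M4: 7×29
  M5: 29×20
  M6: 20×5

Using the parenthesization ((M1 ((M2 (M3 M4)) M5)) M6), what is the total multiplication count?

7130

(M3 M4): 7×7 by 7×29 → 7×29, cost 7·7·29 = 1421
(M2 (M3 M4)): 3×7 by 7×29 → 3×29, cost 3·7·29 = 609; cumulative 2030
((M2 (M3 M4)) M5): 3×29 by 29×20 → 3×20, cost 3·29·20 = 1740; cumulative 3770
(M1 ((M2 (M3 M4)) M5)): 21×3 by 3×20 → 21×20, cost 21·3·20 = 1260; cumulative 5030
((M1 ((M2 (M3 M4)) M5)) M6): 21×20 by 20×5 → 21×5, cost 21·20·5 = 2100; cumulative 7130
Total: 7130 scalar multiplications.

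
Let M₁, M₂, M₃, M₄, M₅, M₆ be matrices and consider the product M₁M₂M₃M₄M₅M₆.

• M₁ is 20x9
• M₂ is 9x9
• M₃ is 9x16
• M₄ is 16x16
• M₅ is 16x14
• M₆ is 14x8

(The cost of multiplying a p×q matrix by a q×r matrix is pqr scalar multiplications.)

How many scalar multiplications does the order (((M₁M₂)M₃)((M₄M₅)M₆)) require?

(M₁M₂): 20×9 by 9×9 → 20×9, cost 20·9·9 = 1620
((M₁M₂)M₃): 20×9 by 9×16 → 20×16, cost 20·9·16 = 2880; cumulative 4500
(M₄M₅): 16×16 by 16×14 → 16×14, cost 16·16·14 = 3584
((M₄M₅)M₆): 16×14 by 14×8 → 16×8, cost 16·14·8 = 1792; cumulative 5376
(((M₁M₂)M₃)((M₄M₅)M₆)): 20×16 by 16×8 → 20×8, cost 20·16·8 = 2560; cumulative 12436
Total: 12436 scalar multiplications.

12436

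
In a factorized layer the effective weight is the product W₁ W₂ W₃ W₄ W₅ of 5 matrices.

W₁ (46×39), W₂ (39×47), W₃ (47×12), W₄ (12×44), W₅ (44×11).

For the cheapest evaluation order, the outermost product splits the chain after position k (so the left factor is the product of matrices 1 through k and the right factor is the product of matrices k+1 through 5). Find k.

Adjacent pairs: W₁W₂ = 46·39·47 = 84318; W₂W₃ = 39·47·12 = 21996; W₃W₄ = 47·12·44 = 24816; W₄W₅ = 12·44·11 = 5808.
Length 3: W₁..W₃: k=1: 0+21996+46·39·12=43524; k=2: 84318+0+46·47·12=110262 → min 43524 | W₂..W₄: k=2: 0+24816+39·47·44=105468; k=3: 21996+0+39·12·44=42588 → min 42588 | W₃..W₅: k=3: 0+5808+47·12·11=12012; k=4: 24816+0+47·44·11=47564 → min 12012.
Length 4: W₁..W₄: k=1: 0+42588+46·39·44=121524; k=2: 84318+24816+46·47·44=204262; k=3: 43524+0+46·12·44=67812 → min 67812 | W₂..W₅: k=2: 0+12012+39·47·11=32175; k=3: 21996+5808+39·12·11=32952; k=4: 42588+0+39·44·11=61464 → min 32175.
Top-level splits: k=1: (W₁..W₁)·(W₂..W₅) → 0+32175+46·39·11 = 51909; k=2: (W₁..W₂)·(W₃..W₅) → 84318+12012+46·47·11 = 120112; k=3: (W₁..W₃)·(W₄..W₅) → 43524+5808+46·12·11 = 55404; k=4: (W₁..W₄)·(W₅..W₅) → 67812+0+46·44·11 = 90076.
Best split is after W₁, i.e. k = 1.

1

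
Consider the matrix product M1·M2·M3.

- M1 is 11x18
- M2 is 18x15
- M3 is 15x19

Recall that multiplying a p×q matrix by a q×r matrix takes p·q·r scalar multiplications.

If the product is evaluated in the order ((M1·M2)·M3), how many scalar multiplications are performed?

6105

(M1·M2): 11×18 by 18×15 → 11×15, cost 11·18·15 = 2970
((M1·M2)·M3): 11×15 by 15×19 → 11×19, cost 11·15·19 = 3135; cumulative 6105
Total: 6105 scalar multiplications.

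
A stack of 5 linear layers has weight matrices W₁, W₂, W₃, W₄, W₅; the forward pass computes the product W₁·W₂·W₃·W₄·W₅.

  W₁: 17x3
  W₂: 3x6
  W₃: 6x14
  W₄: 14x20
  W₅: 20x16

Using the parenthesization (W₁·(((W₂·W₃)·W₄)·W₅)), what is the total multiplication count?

2868

(W₂·W₃): 3×6 by 6×14 → 3×14, cost 3·6·14 = 252
((W₂·W₃)·W₄): 3×14 by 14×20 → 3×20, cost 3·14·20 = 840; cumulative 1092
(((W₂·W₃)·W₄)·W₅): 3×20 by 20×16 → 3×16, cost 3·20·16 = 960; cumulative 2052
(W₁·(((W₂·W₃)·W₄)·W₅)): 17×3 by 3×16 → 17×16, cost 17·3·16 = 816; cumulative 2868
Total: 2868 scalar multiplications.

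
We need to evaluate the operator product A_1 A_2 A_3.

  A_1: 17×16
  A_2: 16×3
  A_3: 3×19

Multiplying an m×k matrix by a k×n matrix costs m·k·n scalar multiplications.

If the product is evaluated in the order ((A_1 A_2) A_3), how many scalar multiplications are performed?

(A_1 A_2): 17×16 by 16×3 → 17×3, cost 17·16·3 = 816
((A_1 A_2) A_3): 17×3 by 3×19 → 17×19, cost 17·3·19 = 969; cumulative 1785
Total: 1785 scalar multiplications.

1785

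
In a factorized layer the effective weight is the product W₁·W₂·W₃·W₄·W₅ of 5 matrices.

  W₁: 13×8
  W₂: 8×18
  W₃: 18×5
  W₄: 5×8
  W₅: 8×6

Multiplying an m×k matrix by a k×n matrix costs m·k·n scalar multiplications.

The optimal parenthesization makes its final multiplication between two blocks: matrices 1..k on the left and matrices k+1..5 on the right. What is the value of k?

Adjacent pairs: W₁W₂ = 13·8·18 = 1872; W₂W₃ = 8·18·5 = 720; W₃W₄ = 18·5·8 = 720; W₄W₅ = 5·8·6 = 240.
Length 3: W₁..W₃: k=1: 0+720+13·8·5=1240; k=2: 1872+0+13·18·5=3042 → min 1240 | W₂..W₄: k=2: 0+720+8·18·8=1872; k=3: 720+0+8·5·8=1040 → min 1040 | W₃..W₅: k=3: 0+240+18·5·6=780; k=4: 720+0+18·8·6=1584 → min 780.
Length 4: W₁..W₄: k=1: 0+1040+13·8·8=1872; k=2: 1872+720+13·18·8=4464; k=3: 1240+0+13·5·8=1760 → min 1760 | W₂..W₅: k=2: 0+780+8·18·6=1644; k=3: 720+240+8·5·6=1200; k=4: 1040+0+8·8·6=1424 → min 1200.
Top-level splits: k=1: (W₁..W₁)·(W₂..W₅) → 0+1200+13·8·6 = 1824; k=2: (W₁..W₂)·(W₃..W₅) → 1872+780+13·18·6 = 4056; k=3: (W₁..W₃)·(W₄..W₅) → 1240+240+13·5·6 = 1870; k=4: (W₁..W₄)·(W₅..W₅) → 1760+0+13·8·6 = 2384.
Best split is after W₁, i.e. k = 1.

1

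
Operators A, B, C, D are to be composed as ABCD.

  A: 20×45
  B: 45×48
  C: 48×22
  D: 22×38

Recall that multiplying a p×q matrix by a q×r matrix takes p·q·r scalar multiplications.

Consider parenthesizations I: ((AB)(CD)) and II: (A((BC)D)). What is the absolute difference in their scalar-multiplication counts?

Order I = ((AB)(CD)): (AB): 20×45 by 45×48 → 20×48, cost 20·45·48 = 43200; (CD): 48×22 by 22×38 → 48×38, cost 48·22·38 = 40128; ((AB)(CD)): 20×48 by 48×38 → 20×38, cost 20·48·38 = 36480; cumulative 119808. Total 119808.
Order II = (A((BC)D)): (BC): 45×48 by 48×22 → 45×22, cost 45·48·22 = 47520; ((BC)D): 45×22 by 22×38 → 45×38, cost 45·22·38 = 37620; cumulative 85140; (A((BC)D)): 20×45 by 45×38 → 20×38, cost 20·45·38 = 34200; cumulative 119340. Total 119340.
Difference: |119808 − 119340| = 468.

468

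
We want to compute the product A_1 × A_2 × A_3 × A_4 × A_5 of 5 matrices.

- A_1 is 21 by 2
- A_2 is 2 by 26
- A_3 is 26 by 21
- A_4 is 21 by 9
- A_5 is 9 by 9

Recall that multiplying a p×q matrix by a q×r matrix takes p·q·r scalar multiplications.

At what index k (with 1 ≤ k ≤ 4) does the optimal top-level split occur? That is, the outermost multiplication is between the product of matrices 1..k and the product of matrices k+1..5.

Adjacent pairs: A_1A_2 = 21·2·26 = 1092; A_2A_3 = 2·26·21 = 1092; A_3A_4 = 26·21·9 = 4914; A_4A_5 = 21·9·9 = 1701.
Length 3: A_1..A_3: k=1: 0+1092+21·2·21=1974; k=2: 1092+0+21·26·21=12558 → min 1974 | A_2..A_4: k=2: 0+4914+2·26·9=5382; k=3: 1092+0+2·21·9=1470 → min 1470 | A_3..A_5: k=3: 0+1701+26·21·9=6615; k=4: 4914+0+26·9·9=7020 → min 6615.
Length 4: A_1..A_4: k=1: 0+1470+21·2·9=1848; k=2: 1092+4914+21·26·9=10920; k=3: 1974+0+21·21·9=5943 → min 1848 | A_2..A_5: k=2: 0+6615+2·26·9=7083; k=3: 1092+1701+2·21·9=3171; k=4: 1470+0+2·9·9=1632 → min 1632.
Top-level splits: k=1: (A_1..A_1)·(A_2..A_5) → 0+1632+21·2·9 = 2010; k=2: (A_1..A_2)·(A_3..A_5) → 1092+6615+21·26·9 = 12621; k=3: (A_1..A_3)·(A_4..A_5) → 1974+1701+21·21·9 = 7644; k=4: (A_1..A_4)·(A_5..A_5) → 1848+0+21·9·9 = 3549.
Best split is after A_1, i.e. k = 1.

1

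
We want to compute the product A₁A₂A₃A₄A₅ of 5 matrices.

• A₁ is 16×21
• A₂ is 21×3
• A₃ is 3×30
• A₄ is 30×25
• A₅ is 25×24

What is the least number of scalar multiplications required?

6210

Adjacent pairs: A₁A₂ = 16·21·3 = 1008; A₂A₃ = 21·3·30 = 1890; A₃A₄ = 3·30·25 = 2250; A₄A₅ = 30·25·24 = 18000.
Length 3: A₁..A₃: k=1: 0+1890+16·21·30=11970; k=2: 1008+0+16·3·30=2448 → min 2448 | A₂..A₄: k=2: 0+2250+21·3·25=3825; k=3: 1890+0+21·30·25=17640 → min 3825 | A₃..A₅: k=3: 0+18000+3·30·24=20160; k=4: 2250+0+3·25·24=4050 → min 4050.
Length 4: A₁..A₄: k=1: 0+3825+16·21·25=12225; k=2: 1008+2250+16·3·25=4458; k=3: 2448+0+16·30·25=14448 → min 4458 | A₂..A₅: k=2: 0+4050+21·3·24=5562; k=3: 1890+18000+21·30·24=35010; k=4: 3825+0+21·25·24=16425 → min 5562.
Length 5: A₁..A₅: k=1: 0+5562+16·21·24=13626; k=2: 1008+4050+16·3·24=6210; k=3: 2448+18000+16·30·24=31968; k=4: 4458+0+16·25·24=14058 → min 6210.
Optimal order: ((A₁A₂)((A₃A₄)A₅)) with cost 6210.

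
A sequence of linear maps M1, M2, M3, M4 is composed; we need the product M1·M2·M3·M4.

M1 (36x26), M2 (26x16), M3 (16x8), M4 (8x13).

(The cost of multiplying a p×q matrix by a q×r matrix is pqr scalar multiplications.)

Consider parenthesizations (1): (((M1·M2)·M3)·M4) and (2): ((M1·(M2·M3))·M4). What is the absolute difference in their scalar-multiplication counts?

Order (1) = (((M1·M2)·M3)·M4): (M1·M2): 36×26 by 26×16 → 36×16, cost 36·26·16 = 14976; ((M1·M2)·M3): 36×16 by 16×8 → 36×8, cost 36·16·8 = 4608; cumulative 19584; (((M1·M2)·M3)·M4): 36×8 by 8×13 → 36×13, cost 36·8·13 = 3744; cumulative 23328. Total 23328.
Order (2) = ((M1·(M2·M3))·M4): (M2·M3): 26×16 by 16×8 → 26×8, cost 26·16·8 = 3328; (M1·(M2·M3)): 36×26 by 26×8 → 36×8, cost 36·26·8 = 7488; cumulative 10816; ((M1·(M2·M3))·M4): 36×8 by 8×13 → 36×13, cost 36·8·13 = 3744; cumulative 14560. Total 14560.
Difference: |23328 − 14560| = 8768.

8768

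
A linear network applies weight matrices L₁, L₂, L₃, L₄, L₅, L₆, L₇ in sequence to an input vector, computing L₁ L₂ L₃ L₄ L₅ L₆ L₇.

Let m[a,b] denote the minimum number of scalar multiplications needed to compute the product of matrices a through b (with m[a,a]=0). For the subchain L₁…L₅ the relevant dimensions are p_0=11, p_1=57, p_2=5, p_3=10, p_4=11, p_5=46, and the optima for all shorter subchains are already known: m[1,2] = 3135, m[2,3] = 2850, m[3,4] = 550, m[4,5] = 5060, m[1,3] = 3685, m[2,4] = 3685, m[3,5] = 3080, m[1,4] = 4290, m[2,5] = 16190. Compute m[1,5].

8745

m[1,5] = min over k∈[1,4] of m[1,k]+m[k+1,5]+p_{0}·p_k·p_{5}.
k=1: 0 + 16190 + 11·57·46 = 45032; k=2: 3135 + 3080 + 11·5·46 = 8745; k=3: 3685 + 5060 + 11·10·46 = 13805; k=4: 4290 + 0 + 11·11·46 = 9856.
Minimum: 8745 at k=2.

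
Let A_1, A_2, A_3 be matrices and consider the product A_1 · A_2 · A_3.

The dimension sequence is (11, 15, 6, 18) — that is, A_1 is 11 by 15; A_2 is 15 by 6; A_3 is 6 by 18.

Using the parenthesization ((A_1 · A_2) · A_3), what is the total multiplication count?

(A_1 · A_2): 11×15 by 15×6 → 11×6, cost 11·15·6 = 990
((A_1 · A_2) · A_3): 11×6 by 6×18 → 11×18, cost 11·6·18 = 1188; cumulative 2178
Total: 2178 scalar multiplications.

2178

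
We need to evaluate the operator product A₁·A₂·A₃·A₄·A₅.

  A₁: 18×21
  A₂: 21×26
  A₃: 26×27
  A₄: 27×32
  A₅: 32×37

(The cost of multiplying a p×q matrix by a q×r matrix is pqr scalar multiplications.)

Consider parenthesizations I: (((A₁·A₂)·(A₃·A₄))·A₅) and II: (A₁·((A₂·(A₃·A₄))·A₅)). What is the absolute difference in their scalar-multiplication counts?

10206

Order I = (((A₁·A₂)·(A₃·A₄))·A₅): (A₁·A₂): 18×21 by 21×26 → 18×26, cost 18·21·26 = 9828; (A₃·A₄): 26×27 by 27×32 → 26×32, cost 26·27·32 = 22464; ((A₁·A₂)·(A₃·A₄)): 18×26 by 26×32 → 18×32, cost 18·26·32 = 14976; cumulative 47268; (((A₁·A₂)·(A₃·A₄))·A₅): 18×32 by 32×37 → 18×37, cost 18·32·37 = 21312; cumulative 68580. Total 68580.
Order II = (A₁·((A₂·(A₃·A₄))·A₅)): (A₃·A₄): 26×27 by 27×32 → 26×32, cost 26·27·32 = 22464; (A₂·(A₃·A₄)): 21×26 by 26×32 → 21×32, cost 21·26·32 = 17472; cumulative 39936; ((A₂·(A₃·A₄))·A₅): 21×32 by 32×37 → 21×37, cost 21·32·37 = 24864; cumulative 64800; (A₁·((A₂·(A₃·A₄))·A₅)): 18×21 by 21×37 → 18×37, cost 18·21·37 = 13986; cumulative 78786. Total 78786.
Difference: |68580 − 78786| = 10206.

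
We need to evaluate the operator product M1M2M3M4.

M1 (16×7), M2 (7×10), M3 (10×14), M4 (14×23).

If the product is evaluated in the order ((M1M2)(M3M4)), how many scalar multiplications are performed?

8020

(M1M2): 16×7 by 7×10 → 16×10, cost 16·7·10 = 1120
(M3M4): 10×14 by 14×23 → 10×23, cost 10·14·23 = 3220
((M1M2)(M3M4)): 16×10 by 10×23 → 16×23, cost 16·10·23 = 3680; cumulative 8020
Total: 8020 scalar multiplications.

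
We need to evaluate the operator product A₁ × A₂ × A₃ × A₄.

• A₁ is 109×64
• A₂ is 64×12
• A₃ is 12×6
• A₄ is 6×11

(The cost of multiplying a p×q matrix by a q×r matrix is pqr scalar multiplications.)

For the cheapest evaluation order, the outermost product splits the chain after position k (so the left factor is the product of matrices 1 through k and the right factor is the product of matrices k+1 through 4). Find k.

3

Adjacent pairs: A₁A₂ = 109·64·12 = 83712; A₂A₃ = 64·12·6 = 4608; A₃A₄ = 12·6·11 = 792.
Length 3: A₁..A₃: k=1: 0+4608+109·64·6=46464; k=2: 83712+0+109·12·6=91560 → min 46464 | A₂..A₄: k=2: 0+792+64·12·11=9240; k=3: 4608+0+64·6·11=8832 → min 8832.
Top-level splits: k=1: (A₁..A₁)·(A₂..A₄) → 0+8832+109·64·11 = 85568; k=2: (A₁..A₂)·(A₃..A₄) → 83712+792+109·12·11 = 98892; k=3: (A₁..A₃)·(A₄..A₄) → 46464+0+109·6·11 = 53658.
Best split is after A₃, i.e. k = 3.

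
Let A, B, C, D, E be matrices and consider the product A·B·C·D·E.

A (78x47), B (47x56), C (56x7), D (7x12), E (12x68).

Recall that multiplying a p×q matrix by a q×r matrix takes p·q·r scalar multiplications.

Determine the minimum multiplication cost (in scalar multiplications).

Adjacent pairs: AB = 78·47·56 = 205296; BC = 47·56·7 = 18424; CD = 56·7·12 = 4704; DE = 7·12·68 = 5712.
Length 3: A..C: k=1: 0+18424+78·47·7=44086; k=2: 205296+0+78·56·7=235872 → min 44086 | B..D: k=2: 0+4704+47·56·12=36288; k=3: 18424+0+47·7·12=22372 → min 22372 | C..E: k=3: 0+5712+56·7·68=32368; k=4: 4704+0+56·12·68=50400 → min 32368.
Length 4: A..D: k=1: 0+22372+78·47·12=66364; k=2: 205296+4704+78·56·12=262416; k=3: 44086+0+78·7·12=50638 → min 50638 | B..E: k=2: 0+32368+47·56·68=211344; k=3: 18424+5712+47·7·68=46508; k=4: 22372+0+47·12·68=60724 → min 46508.
Length 5: A..E: k=1: 0+46508+78·47·68=295796; k=2: 205296+32368+78·56·68=534688; k=3: 44086+5712+78·7·68=86926; k=4: 50638+0+78·12·68=114286 → min 86926.
Optimal order: ((A·(B·C))·(D·E)) with cost 86926.

86926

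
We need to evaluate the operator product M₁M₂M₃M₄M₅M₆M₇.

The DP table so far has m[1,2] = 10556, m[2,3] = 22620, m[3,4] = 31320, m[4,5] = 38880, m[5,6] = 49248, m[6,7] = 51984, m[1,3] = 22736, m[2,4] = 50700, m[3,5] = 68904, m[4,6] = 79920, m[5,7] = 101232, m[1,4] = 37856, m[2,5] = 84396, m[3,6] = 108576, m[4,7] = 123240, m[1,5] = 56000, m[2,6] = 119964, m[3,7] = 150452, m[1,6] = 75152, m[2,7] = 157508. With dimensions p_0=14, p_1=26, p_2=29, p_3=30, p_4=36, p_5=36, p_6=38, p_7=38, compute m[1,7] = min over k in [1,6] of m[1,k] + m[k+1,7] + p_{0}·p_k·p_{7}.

95368

m[1,7] = min over k∈[1,6] of m[1,k]+m[k+1,7]+p_{0}·p_k·p_{7}.
k=1: 0 + 157508 + 14·26·38 = 171340; k=2: 10556 + 150452 + 14·29·38 = 176436; k=3: 22736 + 123240 + 14·30·38 = 161936; k=4: 37856 + 101232 + 14·36·38 = 158240; k=5: 56000 + 51984 + 14·36·38 = 127136; k=6: 75152 + 0 + 14·38·38 = 95368.
Minimum: 95368 at k=6.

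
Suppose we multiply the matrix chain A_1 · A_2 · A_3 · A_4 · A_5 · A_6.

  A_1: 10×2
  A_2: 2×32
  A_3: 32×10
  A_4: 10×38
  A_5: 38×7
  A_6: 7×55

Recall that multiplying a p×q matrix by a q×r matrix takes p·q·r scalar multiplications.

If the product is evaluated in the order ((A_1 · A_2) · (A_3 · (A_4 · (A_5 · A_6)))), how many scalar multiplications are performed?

(A_1 · A_2): 10×2 by 2×32 → 10×32, cost 10·2·32 = 640
(A_5 · A_6): 38×7 by 7×55 → 38×55, cost 38·7·55 = 14630
(A_4 · (A_5 · A_6)): 10×38 by 38×55 → 10×55, cost 10·38·55 = 20900; cumulative 35530
(A_3 · (A_4 · (A_5 · A_6))): 32×10 by 10×55 → 32×55, cost 32·10·55 = 17600; cumulative 53130
((A_1 · A_2) · (A_3 · (A_4 · (A_5 · A_6)))): 10×32 by 32×55 → 10×55, cost 10·32·55 = 17600; cumulative 71370
Total: 71370 scalar multiplications.

71370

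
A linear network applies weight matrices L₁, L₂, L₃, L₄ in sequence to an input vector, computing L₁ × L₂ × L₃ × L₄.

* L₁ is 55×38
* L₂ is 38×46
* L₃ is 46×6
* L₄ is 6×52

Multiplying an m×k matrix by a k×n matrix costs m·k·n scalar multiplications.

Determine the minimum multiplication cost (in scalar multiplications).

Adjacent pairs: L₁L₂ = 55·38·46 = 96140; L₂L₃ = 38·46·6 = 10488; L₃L₄ = 46·6·52 = 14352.
Length 3: L₁..L₃: k=1: 0+10488+55·38·6=23028; k=2: 96140+0+55·46·6=111320 → min 23028 | L₂..L₄: k=2: 0+14352+38·46·52=105248; k=3: 10488+0+38·6·52=22344 → min 22344.
Length 4: L₁..L₄: k=1: 0+22344+55·38·52=131024; k=2: 96140+14352+55·46·52=242052; k=3: 23028+0+55·6·52=40188 → min 40188.
Optimal order: ((L₁ × (L₂ × L₃)) × L₄) with cost 40188.

40188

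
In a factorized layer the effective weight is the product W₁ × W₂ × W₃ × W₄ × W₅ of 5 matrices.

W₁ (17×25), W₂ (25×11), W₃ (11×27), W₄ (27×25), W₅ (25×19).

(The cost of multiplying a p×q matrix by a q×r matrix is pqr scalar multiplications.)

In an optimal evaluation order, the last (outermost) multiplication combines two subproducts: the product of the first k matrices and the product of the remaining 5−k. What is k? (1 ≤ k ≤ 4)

Adjacent pairs: W₁W₂ = 17·25·11 = 4675; W₂W₃ = 25·11·27 = 7425; W₃W₄ = 11·27·25 = 7425; W₄W₅ = 27·25·19 = 12825.
Length 3: W₁..W₃: k=1: 0+7425+17·25·27=18900; k=2: 4675+0+17·11·27=9724 → min 9724 | W₂..W₄: k=2: 0+7425+25·11·25=14300; k=3: 7425+0+25·27·25=24300 → min 14300 | W₃..W₅: k=3: 0+12825+11·27·19=18468; k=4: 7425+0+11·25·19=12650 → min 12650.
Length 4: W₁..W₄: k=1: 0+14300+17·25·25=24925; k=2: 4675+7425+17·11·25=16775; k=3: 9724+0+17·27·25=21199 → min 16775 | W₂..W₅: k=2: 0+12650+25·11·19=17875; k=3: 7425+12825+25·27·19=33075; k=4: 14300+0+25·25·19=26175 → min 17875.
Top-level splits: k=1: (W₁..W₁)·(W₂..W₅) → 0+17875+17·25·19 = 25950; k=2: (W₁..W₂)·(W₃..W₅) → 4675+12650+17·11·19 = 20878; k=3: (W₁..W₃)·(W₄..W₅) → 9724+12825+17·27·19 = 31270; k=4: (W₁..W₄)·(W₅..W₅) → 16775+0+17·25·19 = 24850.
Best split is after W₂, i.e. k = 2.

2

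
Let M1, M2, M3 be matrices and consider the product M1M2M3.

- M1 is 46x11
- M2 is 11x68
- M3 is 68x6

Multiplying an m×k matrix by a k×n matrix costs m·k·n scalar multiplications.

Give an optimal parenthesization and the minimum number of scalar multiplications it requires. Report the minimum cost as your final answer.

7524

(M1(M2M3)): cost 7524.
((M1M2)M3): cost 53176.
Optimal: (M1(M2M3)) with cost 7524.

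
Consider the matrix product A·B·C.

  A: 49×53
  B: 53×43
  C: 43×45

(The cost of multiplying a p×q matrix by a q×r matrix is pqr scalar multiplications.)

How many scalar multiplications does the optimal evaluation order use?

206486

Order (A·(B·C)): (B·C): 53×43 by 43×45 → 53×45, cost 53·43·45 = 102555; (A·(B·C)): 49×53 by 53×45 → 49×45, cost 49·53·45 = 116865; cumulative 219420. Total 219420.
Order ((A·B)·C): (A·B): 49×53 by 53×43 → 49×43, cost 49·53·43 = 111671; ((A·B)·C): 49×43 by 43×45 → 49×45, cost 49·43·45 = 94815; cumulative 206486. Total 206486.
Minimum: 206486.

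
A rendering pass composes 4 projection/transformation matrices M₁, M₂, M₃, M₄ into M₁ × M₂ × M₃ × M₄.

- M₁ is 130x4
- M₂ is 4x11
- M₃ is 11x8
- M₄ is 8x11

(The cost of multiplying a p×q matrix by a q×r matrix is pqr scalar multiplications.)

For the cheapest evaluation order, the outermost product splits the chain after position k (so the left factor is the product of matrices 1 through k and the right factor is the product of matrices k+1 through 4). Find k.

Adjacent pairs: M₁M₂ = 130·4·11 = 5720; M₂M₃ = 4·11·8 = 352; M₃M₄ = 11·8·11 = 968.
Length 3: M₁..M₃: k=1: 0+352+130·4·8=4512; k=2: 5720+0+130·11·8=17160 → min 4512 | M₂..M₄: k=2: 0+968+4·11·11=1452; k=3: 352+0+4·8·11=704 → min 704.
Top-level splits: k=1: (M₁..M₁)·(M₂..M₄) → 0+704+130·4·11 = 6424; k=2: (M₁..M₂)·(M₃..M₄) → 5720+968+130·11·11 = 22418; k=3: (M₁..M₃)·(M₄..M₄) → 4512+0+130·8·11 = 15952.
Best split is after M₁, i.e. k = 1.

1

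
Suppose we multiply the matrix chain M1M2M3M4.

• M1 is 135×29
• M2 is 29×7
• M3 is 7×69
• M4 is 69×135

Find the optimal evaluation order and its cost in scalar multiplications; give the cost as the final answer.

Adjacent pairs: M1M2 = 135·29·7 = 27405; M2M3 = 29·7·69 = 14007; M3M4 = 7·69·135 = 65205.
Length 3: M1..M3: k=1: 0+14007+135·29·69=284142; k=2: 27405+0+135·7·69=92610 → min 92610 | M2..M4: k=2: 0+65205+29·7·135=92610; k=3: 14007+0+29·69·135=284142 → min 92610.
Length 4: M1..M4: k=1: 0+92610+135·29·135=621135; k=2: 27405+65205+135·7·135=220185; k=3: 92610+0+135·69·135=1350135 → min 220185.
Optimal parenthesization: ((M1M2)(M3M4)) with cost 220185.

220185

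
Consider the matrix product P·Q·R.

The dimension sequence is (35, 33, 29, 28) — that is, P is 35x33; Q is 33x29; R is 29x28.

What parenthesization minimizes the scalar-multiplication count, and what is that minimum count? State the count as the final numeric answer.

(P·(Q·R)): cost 59136.
((P·Q)·R): cost 61915.
Optimal: (P·(Q·R)) with cost 59136.

59136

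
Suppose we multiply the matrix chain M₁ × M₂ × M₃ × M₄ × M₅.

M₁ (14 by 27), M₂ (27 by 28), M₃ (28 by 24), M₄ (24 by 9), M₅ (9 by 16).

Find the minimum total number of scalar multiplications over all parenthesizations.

18270

Adjacent pairs: M₁M₂ = 14·27·28 = 10584; M₂M₃ = 27·28·24 = 18144; M₃M₄ = 28·24·9 = 6048; M₄M₅ = 24·9·16 = 3456.
Length 3: M₁..M₃: k=1: 0+18144+14·27·24=27216; k=2: 10584+0+14·28·24=19992 → min 19992 | M₂..M₄: k=2: 0+6048+27·28·9=12852; k=3: 18144+0+27·24·9=23976 → min 12852 | M₃..M₅: k=3: 0+3456+28·24·16=14208; k=4: 6048+0+28·9·16=10080 → min 10080.
Length 4: M₁..M₄: k=1: 0+12852+14·27·9=16254; k=2: 10584+6048+14·28·9=20160; k=3: 19992+0+14·24·9=23016 → min 16254 | M₂..M₅: k=2: 0+10080+27·28·16=22176; k=3: 18144+3456+27·24·16=31968; k=4: 12852+0+27·9·16=16740 → min 16740.
Length 5: M₁..M₅: k=1: 0+16740+14·27·16=22788; k=2: 10584+10080+14·28·16=26936; k=3: 19992+3456+14·24·16=28824; k=4: 16254+0+14·9·16=18270 → min 18270.
Optimal order: ((M₁ × (M₂ × (M₃ × M₄))) × M₅) with cost 18270.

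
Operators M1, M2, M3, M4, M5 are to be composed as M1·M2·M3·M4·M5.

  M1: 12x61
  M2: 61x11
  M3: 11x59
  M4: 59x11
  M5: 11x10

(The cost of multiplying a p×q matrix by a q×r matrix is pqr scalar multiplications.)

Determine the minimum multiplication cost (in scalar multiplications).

17721

Adjacent pairs: M1M2 = 12·61·11 = 8052; M2M3 = 61·11·59 = 39589; M3M4 = 11·59·11 = 7139; M4M5 = 59·11·10 = 6490.
Length 3: M1..M3: k=1: 0+39589+12·61·59=82777; k=2: 8052+0+12·11·59=15840 → min 15840 | M2..M4: k=2: 0+7139+61·11·11=14520; k=3: 39589+0+61·59·11=79178 → min 14520 | M3..M5: k=3: 0+6490+11·59·10=12980; k=4: 7139+0+11·11·10=8349 → min 8349.
Length 4: M1..M4: k=1: 0+14520+12·61·11=22572; k=2: 8052+7139+12·11·11=16643; k=3: 15840+0+12·59·11=23628 → min 16643 | M2..M5: k=2: 0+8349+61·11·10=15059; k=3: 39589+6490+61·59·10=82069; k=4: 14520+0+61·11·10=21230 → min 15059.
Length 5: M1..M5: k=1: 0+15059+12·61·10=22379; k=2: 8052+8349+12·11·10=17721; k=3: 15840+6490+12·59·10=29410; k=4: 16643+0+12·11·10=17963 → min 17721.
Optimal order: ((M1·M2)·((M3·M4)·M5)) with cost 17721.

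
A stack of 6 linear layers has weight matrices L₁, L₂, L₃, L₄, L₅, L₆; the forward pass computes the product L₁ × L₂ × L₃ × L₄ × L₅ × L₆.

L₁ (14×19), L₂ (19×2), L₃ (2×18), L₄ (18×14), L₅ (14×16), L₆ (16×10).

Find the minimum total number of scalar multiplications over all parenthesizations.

Adjacent pairs: L₁L₂ = 14·19·2 = 532; L₂L₃ = 19·2·18 = 684; L₃L₄ = 2·18·14 = 504; L₄L₅ = 18·14·16 = 4032; L₅L₆ = 14·16·10 = 2240.
Length 3: L₁..L₃: k=1: 0+684+14·19·18=5472; k=2: 532+0+14·2·18=1036 → min 1036 | L₂..L₄: k=2: 0+504+19·2·14=1036; k=3: 684+0+19·18·14=5472 → min 1036 | L₃..L₅: k=3: 0+4032+2·18·16=4608; k=4: 504+0+2·14·16=952 → min 952 | L₄..L₆: k=4: 0+2240+18·14·10=4760; k=5: 4032+0+18·16·10=6912 → min 4760.
Length 4: L₁..L₄: k=1: 0+1036+14·19·14=4760; k=2: 532+504+14·2·14=1428; k=3: 1036+0+14·18·14=4564 → min 1428 | L₂..L₅: k=2: 0+952+19·2·16=1560; k=3: 684+4032+19·18·16=10188; k=4: 1036+0+19·14·16=5292 → min 1560 | L₃..L₆: k=3: 0+4760+2·18·10=5120; k=4: 504+2240+2·14·10=3024; k=5: 952+0+2·16·10=1272 → min 1272.
Length 5: L₁..L₅: k=1: 0+1560+14·19·16=5816; k=2: 532+952+14·2·16=1932; k=3: 1036+4032+14·18·16=9100; k=4: 1428+0+14·14·16=4564 → min 1932 | L₂..L₆: k=2: 0+1272+19·2·10=1652; k=3: 684+4760+19·18·10=8864; k=4: 1036+2240+19·14·10=5936; k=5: 1560+0+19·16·10=4600 → min 1652.
Length 6: L₁..L₆: k=1: 0+1652+14·19·10=4312; k=2: 532+1272+14·2·10=2084; k=3: 1036+4760+14·18·10=8316; k=4: 1428+2240+14·14·10=5628; k=5: 1932+0+14·16·10=4172 → min 2084.
Optimal order: ((L₁ × L₂) × (((L₃ × L₄) × L₅) × L₆)) with cost 2084.

2084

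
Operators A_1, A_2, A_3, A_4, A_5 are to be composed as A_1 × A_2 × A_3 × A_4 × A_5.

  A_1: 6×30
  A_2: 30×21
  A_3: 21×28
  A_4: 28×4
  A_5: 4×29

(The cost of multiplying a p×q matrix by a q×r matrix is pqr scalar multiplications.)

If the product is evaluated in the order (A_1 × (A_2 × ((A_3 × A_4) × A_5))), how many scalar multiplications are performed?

28278

(A_3 × A_4): 21×28 by 28×4 → 21×4, cost 21·28·4 = 2352
((A_3 × A_4) × A_5): 21×4 by 4×29 → 21×29, cost 21·4·29 = 2436; cumulative 4788
(A_2 × ((A_3 × A_4) × A_5)): 30×21 by 21×29 → 30×29, cost 30·21·29 = 18270; cumulative 23058
(A_1 × (A_2 × ((A_3 × A_4) × A_5))): 6×30 by 30×29 → 6×29, cost 6·30·29 = 5220; cumulative 28278
Total: 28278 scalar multiplications.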